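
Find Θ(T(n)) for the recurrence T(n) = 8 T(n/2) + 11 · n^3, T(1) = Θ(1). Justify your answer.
T(n) = Θ(n^3 log n)

log_2 8 = 3, and f(n) = 11 · n^3 = Θ(n^(log_2 8)). This is Case 2 of the master theorem: T(n) = Θ(f(n) · log n) = Θ(n^3 log n).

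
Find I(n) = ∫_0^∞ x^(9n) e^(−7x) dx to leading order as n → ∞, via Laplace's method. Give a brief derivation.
I(n) ~ (sqrt(2π·9n) / 7) · (9n/(7e))^(9n)

Write the integrand as exp(9n ln x − 7x) and set f(x) = 9n ln x − 7x. Then f'(x) = 9n/x − 7 = 0 at x* = 9n/7, and f''(x*) = −9n/x*^2 = −7^2/(9n). Laplace's method (interior maximum) gives
  I(n) ~ e^(f(x*)) · sqrt(2π / |f''(x*)|)
        = exp(9n ln(9n/7) − 9n) · sqrt(2π · 9n / 7^2)
        = (9n/7)^(9n) e^(−9n) · sqrt(2π·9n) / 7
        = (sqrt(2π·9n) / 7) · (9n/(7e))^(9n).
This matches Γ(9n+1)/7^(9n+1) with Stirling applied to Γ.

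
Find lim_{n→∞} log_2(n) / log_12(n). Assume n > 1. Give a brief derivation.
lim = ln(12) / ln(2) = log_2(12)

Change of base: log_2(n) = ln n / ln 2 and log_12(n) = ln n / ln 12. The ratio is (ln n / ln 2) · (ln 12 / ln n) = ln 12 / ln 2, a constant independent of n. So the limit is ln 12 / ln 2 = log_2(12).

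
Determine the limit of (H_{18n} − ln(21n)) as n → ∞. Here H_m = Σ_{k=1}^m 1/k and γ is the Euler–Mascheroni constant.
lim = ln(6/7) + γ

By Euler-Maclaurin, H_m = ln m + γ + O(1/m). So
  H_{18n} − ln(21n) = ln(18n) + γ − ln(21n) + O(1/n)
                       = ln(18/21) + γ + O(1/n).
Hence the limit is ln(18/21) + γ (= ln(6/7)).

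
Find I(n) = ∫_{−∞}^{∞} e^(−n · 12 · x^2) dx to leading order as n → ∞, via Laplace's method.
I(n) = sqrt(π/(12n))

Here φ(x) = 12 · x^2 has its unique minimum at x* = 0 with φ(x*) = 0 and φ''(x*) = 24. Laplace's method gives
  I(n) ~ e^(−n φ(x*)) · sqrt(2π / (n · φ''(x*))) = sqrt(2π / (24n)) = sqrt(π/(12n)).
This is exact: substituting u = (x − 0)·sqrt(12n) gives I(n) = (1/sqrt(12n)) ∫_{−∞}^{∞} e^(−u^2) du = sqrt(π/(12n)).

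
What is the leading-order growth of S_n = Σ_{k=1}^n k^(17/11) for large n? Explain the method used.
S_n ~ (11/28) · n^(28/11)

Integral comparison: Σ_{k=1}^n k^(17/11) = ∫_0^n x^(17/11) dx + O(n^(17/11)). The integral is n^(1 + 17/11) / (1 + 17/11) = n^((17+11)/11) / ((17+11)/11) = (11/28) · n^(28/11).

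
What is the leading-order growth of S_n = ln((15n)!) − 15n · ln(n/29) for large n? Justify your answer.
S_n ~ 15n · (ln 435 − 1) + O(ln n)

Stirling: ln((15n)!) = 15n ln(15n) − 15n + O(ln n).
  S_n = 15n ln(15n) − 15n − 15n ln(n/29) + O(ln n)
      = 15n ln(15n) − 15n ln n + 15n ln 29 − 15n + O(ln n)
      = 15n ln 15 + 15n ln 29 − 15n + O(ln n)
      = 15n (ln 435 − 1) + O(ln n).
Numerically ln(435) − 1 ≈ 5.0753.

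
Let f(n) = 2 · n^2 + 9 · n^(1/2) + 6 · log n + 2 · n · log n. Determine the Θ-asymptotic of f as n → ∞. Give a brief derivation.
f(n) ∈ Θ(n^2)

Compare the terms by growth order. For large n, n^a · (log n)^b dominates n^a' · (log n)^b' iff a > a', or (a = a' and b > b'). Ranking the 4 terms shows the dominant one is 2 · n^2. Hence f(n) ∈ Θ(n^2).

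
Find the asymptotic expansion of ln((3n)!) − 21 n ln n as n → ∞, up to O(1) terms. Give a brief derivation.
ln((3n)!) − 21 n ln n = −18 n ln n + 3(ln 3 − 1) n + (1/2) ln(2π·3n) + O(1/n)

Stirling: ln((3n)!) = 3n ln(3n) − 3n + (1/2) ln(2π·3n) + O(1/n).
Expand 3n ln(3n) = 3n (ln n + ln 3) = 3n ln n + 3n ln 3.
Subtract 21n ln n: leading term is (3 − 21) n ln n = −18 n ln n. The next term is 3n ln 3 − 3n = 3(ln 3 − 1) n. Then the (1/2) ln(2π·3n) correction.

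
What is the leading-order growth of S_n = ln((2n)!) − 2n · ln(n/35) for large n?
S_n ~ 2n · (ln 70 − 1) + O(ln n)

Stirling: ln((2n)!) = 2n ln(2n) − 2n + O(ln n).
  S_n = 2n ln(2n) − 2n − 2n ln(n/35) + O(ln n)
      = 2n ln(2n) − 2n ln n + 2n ln 35 − 2n + O(ln n)
      = 2n ln 2 + 2n ln 35 − 2n + O(ln n)
      = 2n (ln 70 − 1) + O(ln n).
Numerically ln(70) − 1 ≈ 3.2485.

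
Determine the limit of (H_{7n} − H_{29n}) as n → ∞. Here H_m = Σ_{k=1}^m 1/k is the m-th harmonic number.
lim = ln(7/29)

Euler-Maclaurin gives H_m = ln m + γ + 1/(2m) + O(1/m^2). The γ and O(1/m) terms cancel in the difference:
  H_{7n} − H_{29n} = ln(7n) − ln(29n) + O(1/n) = ln(7/29) + O(1/n).
Hence the limit is ln(7/29).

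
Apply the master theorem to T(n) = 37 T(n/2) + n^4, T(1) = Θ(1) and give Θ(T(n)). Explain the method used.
T(n) = Θ(n^(log_2 37))

Master theorem: compare f(n) = n^4 to n^(log_2 37) where log_2 37 ≈ 5.209. Since 4 < log_2 37, we have f(n) = O(n^(log_2 37 − ε)) for some ε > 0 — Case 1. Hence T(n) = Θ(n^(log_2 37)).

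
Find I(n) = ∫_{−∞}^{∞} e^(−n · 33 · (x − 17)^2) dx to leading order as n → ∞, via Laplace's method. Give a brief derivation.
I(n) = sqrt(π/(33n))

Here φ(x) = 33 · (x − 17)^2 has its unique minimum at x* = 17 with φ(x*) = 0 and φ''(x*) = 66. Laplace's method gives
  I(n) ~ e^(−n φ(x*)) · sqrt(2π / (n · φ''(x*))) = sqrt(2π / (66n)) = sqrt(π/(33n)).
This is exact: substituting u = (x − 17)·sqrt(33n) gives I(n) = (1/sqrt(33n)) ∫_{−∞}^{∞} e^(−u^2) du = sqrt(π/(33n)).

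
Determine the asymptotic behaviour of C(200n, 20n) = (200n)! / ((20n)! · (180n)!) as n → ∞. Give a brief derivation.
C(200n, 20n) ~ (10000000000/387420489)^(20n) · sqrt(5/(9π·20n))

Write N = 20n. Apply Stirling to each factorial:
  (10N)! ~ sqrt(2π·10N) · (10N/e)^(10N),
  N! ~ sqrt(2π N) · (N/e)^N,
  (9N)! ~ sqrt(2π·9N) · (9N/e)^(9N).
The exponential factors combine to (10N)^(10N) / (N^N · (9N)^(9N)) = 10^(10N)/9^(9N) = (10^10/9^9)^N = (10000000000/387420489)^N.
The square-root prefactors combine to sqrt(2π·10N) / (sqrt(2π N)·sqrt(2π·9N)) = sqrt(10 / (2π·9·N)) = sqrt(5/(9π·20n)).
Substituting N = 20n: C(200n, 20n) ~ (10000000000/387420489)^(20n) · sqrt(5/(9π·20n)).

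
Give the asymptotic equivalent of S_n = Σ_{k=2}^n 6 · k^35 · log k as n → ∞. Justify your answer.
S_n ~ n^36 log n / 6 − n^36 / 216

By integral comparison, S_n = ∫_1^n 6 · x^35 · log x dx + O(n^35 · log n). For the integral, ∫ x^35 log x dx = n^36 log n / 36 − n^36/1296 (integration by parts). Hence S_n ~ n^36 log n / 6 − n^36 / 216.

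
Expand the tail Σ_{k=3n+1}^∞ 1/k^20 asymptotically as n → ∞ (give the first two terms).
Σ_{k>3n} 1/k^20 = 1/(19 · (3n)^19) − 1/(2 · (3n)^20) + O(1/(3n)^21)

Compare to the integral: ∫_{3n}^∞ x^(−20) dx = [−x^(−19)/19]_{3n}^∞ = 1/((20−1)·(3n)^19). The Euler-Maclaurin correction adds −f(3n)/2 = −1/(2·(3n)^20). Euler-Maclaurin then gives
  Σ_{k>3n} 1/k^20 = ∫_{3n}^∞ dx/x^20 − 1/(2·(3n)^20) + O(1/(3n)^21).
(Equivalently this is ζ(20) − Σ_{k≤3n} 1/k^20.)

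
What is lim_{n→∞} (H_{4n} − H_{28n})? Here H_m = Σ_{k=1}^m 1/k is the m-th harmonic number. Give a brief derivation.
lim = ln(4/28) = −ln 7

Euler-Maclaurin gives H_m = ln m + γ + 1/(2m) + O(1/m^2). The γ and O(1/m) terms cancel in the difference:
  H_{4n} − H_{28n} = ln(4n) − ln(28n) + O(1/n) = ln(4/28) + O(1/n).
Hence the limit is ln(4/28) = −ln 7.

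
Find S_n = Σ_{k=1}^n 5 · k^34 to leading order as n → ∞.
S_n ~ n^35 / 7

By integral comparison (Euler-Maclaurin), Σ_{k=1}^n 5 · k^34 = 5 · ∫_0^n x^34 dx + O(n^34) = 5 · n^35/35 = n^35 / 7 + O(n^34). (Equivalently, Faulhaber's formula gives the same leading term.)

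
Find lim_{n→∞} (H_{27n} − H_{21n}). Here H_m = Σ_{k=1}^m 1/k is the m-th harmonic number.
lim = ln(27/21) = ln(9/7)

Euler-Maclaurin gives H_m = ln m + γ + 1/(2m) + O(1/m^2). The γ and O(1/m) terms cancel in the difference:
  H_{27n} − H_{21n} = ln(27n) − ln(21n) + O(1/n) = ln(27/21) + O(1/n).
Hence the limit is ln(27/21) = ln(9/7).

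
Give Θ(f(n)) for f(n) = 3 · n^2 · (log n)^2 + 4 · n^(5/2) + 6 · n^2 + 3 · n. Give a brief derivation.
f(n) ∈ Θ(n^(5/2))

Compare the terms by growth order. For large n, n^a · (log n)^b dominates n^a' · (log n)^b' iff a > a', or (a = a' and b > b'). Ranking the 4 terms shows the dominant one is 4 · n^(5/2). Hence f(n) ∈ Θ(n^(5/2)).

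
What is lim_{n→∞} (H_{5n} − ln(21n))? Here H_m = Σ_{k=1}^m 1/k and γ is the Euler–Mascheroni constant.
lim = ln(5/21) + γ

By Euler-Maclaurin, H_m = ln m + γ + O(1/m). So
  H_{5n} − ln(21n) = ln(5n) + γ − ln(21n) + O(1/n)
                       = ln(5/21) + γ + O(1/n).
Hence the limit is ln(5/21) + γ.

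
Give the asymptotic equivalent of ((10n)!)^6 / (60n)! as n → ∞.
((10n)!)^6/(60n)! ~ ((2π·10n)^(5/2) / sqrt(6)) · 6^(−6·10n)  →  0

Write N = 10n. Stirling: N! ~ sqrt(2π N)(N/e)^N and (6N)! ~ sqrt(2π·6N)·(6N/e)^(6N).
  (N!)^6/(6N)! ~ (2π N)^(6/2) (N/e)^(6N) / [sqrt(2π·6N) (6N/e)^(6N)]
     = (2π N)^(6/2) / sqrt(2π·6N) · (N/(6N))^(6N)
     = (2π N)^((6−1)/2) / sqrt(6) · 6^(−6N).
Since 6^6 > 1, the factor 6^(−6N) decays exponentially, so the ratio → 0. Substituting N = 10n gives the stated form.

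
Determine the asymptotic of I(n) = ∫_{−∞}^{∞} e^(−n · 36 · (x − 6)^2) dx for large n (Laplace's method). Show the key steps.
I(n) = sqrt(π/(36n))

Here φ(x) = 36 · (x − 6)^2 has its unique minimum at x* = 6 with φ(x*) = 0 and φ''(x*) = 72. Laplace's method gives
  I(n) ~ e^(−n φ(x*)) · sqrt(2π / (n · φ''(x*))) = sqrt(2π / (72n)) = sqrt(π/(36n)).
This is exact: substituting u = (x − 6)·sqrt(36n) gives I(n) = (1/sqrt(36n)) ∫_{−∞}^{∞} e^(−u^2) du = sqrt(π/(36n)).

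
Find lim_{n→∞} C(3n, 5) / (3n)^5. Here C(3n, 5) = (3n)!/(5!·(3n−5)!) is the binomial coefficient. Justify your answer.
lim = 1/5! = 1/120

With N = 3n → ∞: C(N, 5) / N^5 = [N(N−1)…(N−4)] / (5! · N^5) = (1/5!) · 1 · (1 − 1/(3n)) · (1 − 2/(3n)) · (1 − 3/(3n)) · (1 − 4/(3n)). Each factor → 1 as N → ∞, so the limit is 1/5! = 1/120.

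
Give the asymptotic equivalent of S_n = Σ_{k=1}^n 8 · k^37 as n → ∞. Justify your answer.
S_n ~ 4 · n^38 / 19

By integral comparison (Euler-Maclaurin), Σ_{k=1}^n 8 · k^37 = 8 · ∫_0^n x^37 dx + O(n^37) = 8 · n^38/38 = 4 · n^38 / 19 + O(n^37). (Equivalently, Faulhaber's formula gives the same leading term.)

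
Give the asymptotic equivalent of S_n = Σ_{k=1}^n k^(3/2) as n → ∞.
S_n ~ (2/5) · n^(5/2)

Integral comparison: Σ_{k=1}^n k^(3/2) = ∫_0^n x^(3/2) dx + O(n^(3/2)). The integral is n^(1 + 3/2) / (1 + 3/2) = n^((3+2)/2) / ((3+2)/2) = (2/5) · n^(5/2).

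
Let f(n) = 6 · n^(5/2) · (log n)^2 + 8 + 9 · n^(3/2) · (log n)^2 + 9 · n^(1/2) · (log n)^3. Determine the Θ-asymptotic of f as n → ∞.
f(n) ∈ Θ(n^(5/2) · (log n)^2)

Compare the terms by growth order. For large n, n^a · (log n)^b dominates n^a' · (log n)^b' iff a > a', or (a = a' and b > b'). Ranking the 4 terms shows the dominant one is 6 · n^(5/2) · (log n)^2. Hence f(n) ∈ Θ(n^(5/2) · (log n)^2).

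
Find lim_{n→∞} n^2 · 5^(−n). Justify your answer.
lim = 0

Exponentials with base > 1 dominate every fixed polynomial: for any fixed c, n^c / 5^n → 0 as n → ∞ (e.g. by the ratio test, or by writing 5^n = e^(n ln 5) and noting e^(n ln 5) / n^c → ∞). Hence n^2 · 5^(−n) = n^2 / 5^n → 0.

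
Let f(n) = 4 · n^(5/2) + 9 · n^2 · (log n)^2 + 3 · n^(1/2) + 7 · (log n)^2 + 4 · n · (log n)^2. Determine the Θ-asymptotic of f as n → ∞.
f(n) ∈ Θ(n^(5/2))

Compare the terms by growth order. For large n, n^a · (log n)^b dominates n^a' · (log n)^b' iff a > a', or (a = a' and b > b'). Ranking the 5 terms shows the dominant one is 4 · n^(5/2). Hence f(n) ∈ Θ(n^(5/2)).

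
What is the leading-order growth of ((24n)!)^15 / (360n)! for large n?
((24n)!)^15/(360n)! ~ ((2π·24n)^(14/2) / sqrt(15)) · 15^(−15·24n)  →  0

Write N = 24n. Stirling: N! ~ sqrt(2π N)(N/e)^N and (15N)! ~ sqrt(2π·15N)·(15N/e)^(15N).
  (N!)^15/(15N)! ~ (2π N)^(15/2) (N/e)^(15N) / [sqrt(2π·15N) (15N/e)^(15N)]
     = (2π N)^(15/2) / sqrt(2π·15N) · (N/(15N))^(15N)
     = (2π N)^((15−1)/2) / sqrt(15) · 15^(−15N).
Since 15^15 > 1, the factor 15^(−15N) decays exponentially, so the ratio → 0. Substituting N = 24n gives the stated form.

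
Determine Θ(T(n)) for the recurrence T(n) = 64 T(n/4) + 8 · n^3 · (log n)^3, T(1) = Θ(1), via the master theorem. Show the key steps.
T(n) = Θ(n^3 · (log n)^4)

Here log_4 64 = 3 and f(n) = 8 · n^3 · (log n)^3 = Θ(n^(log_4 64) · (log n)^3). This is the extended Case 2 of the master theorem (f matches the critical exponent up to log factors), giving T(n) = Θ(n^(log_4 64) · (log n)^(3+1)) = Θ(n^3 · (log n)^4).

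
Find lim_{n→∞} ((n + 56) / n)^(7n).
lim = e^392

Rewrite as (1 + 56/n)^(7n). By the standard limit (1 + x/n)^n → e^x, we have (1 + 56/n)^n → e^56, and raising to the 7th power gives e^392.
More precisely, ln[(1 + 56/n)^(7n)] = 7n · ln(1 + 56/n) = 7n · (56/n + O(1/n^2)) = 392 + O(1/n) → 392.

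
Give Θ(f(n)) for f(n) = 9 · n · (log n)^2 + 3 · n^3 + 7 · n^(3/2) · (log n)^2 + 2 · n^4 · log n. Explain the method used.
f(n) ∈ Θ(n^4 · log n)

Compare the terms by growth order. For large n, n^a · (log n)^b dominates n^a' · (log n)^b' iff a > a', or (a = a' and b > b'). Ranking the 4 terms shows the dominant one is 2 · n^4 · log n. Hence f(n) ∈ Θ(n^4 · log n).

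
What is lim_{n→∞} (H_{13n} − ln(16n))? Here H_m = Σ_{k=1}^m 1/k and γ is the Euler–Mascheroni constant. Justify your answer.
lim = ln(13/16) + γ

By Euler-Maclaurin, H_m = ln m + γ + O(1/m). So
  H_{13n} − ln(16n) = ln(13n) + γ − ln(16n) + O(1/n)
                       = ln(13/16) + γ + O(1/n).
Hence the limit is ln(13/16) + γ.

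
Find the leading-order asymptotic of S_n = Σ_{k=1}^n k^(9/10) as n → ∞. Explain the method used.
S_n ~ (10/19) · n^(19/10)

Integral comparison: Σ_{k=1}^n k^(9/10) = ∫_0^n x^(9/10) dx + O(n^(9/10)). The integral is n^(1 + 9/10) / (1 + 9/10) = n^((9+10)/10) / ((9+10)/10) = (10/19) · n^(19/10).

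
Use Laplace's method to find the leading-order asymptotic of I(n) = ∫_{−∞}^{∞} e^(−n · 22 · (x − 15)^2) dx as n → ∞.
I(n) = sqrt(π/(22n))

Here φ(x) = 22 · (x − 15)^2 has its unique minimum at x* = 15 with φ(x*) = 0 and φ''(x*) = 44. Laplace's method gives
  I(n) ~ e^(−n φ(x*)) · sqrt(2π / (n · φ''(x*))) = sqrt(2π / (44n)) = sqrt(π/(22n)).
This is exact: substituting u = (x − 15)·sqrt(22n) gives I(n) = (1/sqrt(22n)) ∫_{−∞}^{∞} e^(−u^2) du = sqrt(π/(22n)).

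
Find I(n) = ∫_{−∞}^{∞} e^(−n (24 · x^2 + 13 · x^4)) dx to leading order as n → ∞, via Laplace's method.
I(n) ~ sqrt(π/(24n))

φ(x) = 24 · x^2 + 13 · x^4 has its unique global minimum at x* = 0 (since φ'(x) = 48x + 52x^3 = 0 only at x = 0 for real x with both coefficients positive, and φ → ∞ as |x| → ∞). At x* = 0, φ(0) = 0 and φ''(0) = 48. Laplace's method then gives
  I(n) ~ sqrt(2π / (n · φ''(0))) · e^(−n φ(0)) = sqrt(2π / (48n)) = sqrt(π/(24n)).
The 13 · x^4 term contributes only at subleading order (an O(1/n) relative correction).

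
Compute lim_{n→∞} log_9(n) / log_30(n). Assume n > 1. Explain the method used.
lim = ln(30) / ln(9) = log_9(30)

Change of base: log_9(n) = ln n / ln 9 and log_30(n) = ln n / ln 30. The ratio is (ln n / ln 9) · (ln 30 / ln n) = ln 30 / ln 9, a constant independent of n. So the limit is ln 30 / ln 9 = log_9(30).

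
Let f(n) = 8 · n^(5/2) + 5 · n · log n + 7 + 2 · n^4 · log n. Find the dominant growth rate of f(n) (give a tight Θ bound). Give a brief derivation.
f(n) ∈ Θ(n^4 · log n)

Compare the terms by growth order. For large n, n^a · (log n)^b dominates n^a' · (log n)^b' iff a > a', or (a = a' and b > b'). Ranking the 4 terms shows the dominant one is 2 · n^4 · log n. Hence f(n) ∈ Θ(n^4 · log n).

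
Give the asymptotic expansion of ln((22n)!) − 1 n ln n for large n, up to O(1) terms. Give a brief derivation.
ln((22n)!) − 1 n ln n = 21 n ln n + 22(ln 22 − 1) n + (1/2) ln(2π·22n) + O(1/n)

Stirling: ln((22n)!) = 22n ln(22n) − 22n + (1/2) ln(2π·22n) + O(1/n).
Expand 22n ln(22n) = 22n (ln n + ln 22) = 22n ln n + 22n ln 22.
Subtract 1n ln n: leading term is (22 − 1) n ln n = 21 n ln n. The next term is 22n ln 22 − 22n = 22(ln 22 − 1) n. Then the (1/2) ln(2π·22n) correction.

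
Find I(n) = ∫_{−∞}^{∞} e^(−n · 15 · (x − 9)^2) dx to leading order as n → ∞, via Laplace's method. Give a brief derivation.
I(n) = sqrt(π/(15n))

Here φ(x) = 15 · (x − 9)^2 has its unique minimum at x* = 9 with φ(x*) = 0 and φ''(x*) = 30. Laplace's method gives
  I(n) ~ e^(−n φ(x*)) · sqrt(2π / (n · φ''(x*))) = sqrt(2π / (30n)) = sqrt(π/(15n)).
This is exact: substituting u = (x − 9)·sqrt(15n) gives I(n) = (1/sqrt(15n)) ∫_{−∞}^{∞} e^(−u^2) du = sqrt(π/(15n)).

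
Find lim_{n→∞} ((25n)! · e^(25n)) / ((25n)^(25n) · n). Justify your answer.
lim = 0

Stirling: (25n)! ~ sqrt(2π·25n) · (25n/e)^(25n). Hence
  (25n)! · e^(25n) / (25n)^(25n) ~ sqrt(2π·25n).
Dividing by n: sqrt(2π·25n) / n = sqrt(2π·25) · n^((1−2)/2), so the expression behaves like sqrt(2π·25) · n^((1−2)/2) → 0.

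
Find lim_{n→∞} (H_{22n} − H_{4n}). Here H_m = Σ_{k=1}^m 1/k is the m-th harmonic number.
lim = ln(22/4) = ln(11/2)

Euler-Maclaurin gives H_m = ln m + γ + 1/(2m) + O(1/m^2). The γ and O(1/m) terms cancel in the difference:
  H_{22n} − H_{4n} = ln(22n) − ln(4n) + O(1/n) = ln(22/4) + O(1/n).
Hence the limit is ln(22/4) = ln(11/2).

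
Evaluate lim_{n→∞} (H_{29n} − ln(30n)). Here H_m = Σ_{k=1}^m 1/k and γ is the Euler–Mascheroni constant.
lim = ln(29/30) + γ

By Euler-Maclaurin, H_m = ln m + γ + O(1/m). So
  H_{29n} − ln(30n) = ln(29n) + γ − ln(30n) + O(1/n)
                       = ln(29/30) + γ + O(1/n).
Hence the limit is ln(29/30) + γ.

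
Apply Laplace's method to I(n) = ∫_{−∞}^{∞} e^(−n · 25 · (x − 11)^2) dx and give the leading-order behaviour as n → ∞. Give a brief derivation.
I(n) = sqrt(π/(25n))

Here φ(x) = 25 · (x − 11)^2 has its unique minimum at x* = 11 with φ(x*) = 0 and φ''(x*) = 50. Laplace's method gives
  I(n) ~ e^(−n φ(x*)) · sqrt(2π / (n · φ''(x*))) = sqrt(2π / (50n)) = sqrt(π/(25n)).
This is exact: substituting u = (x − 11)·sqrt(25n) gives I(n) = (1/sqrt(25n)) ∫_{−∞}^{∞} e^(−u^2) du = sqrt(π/(25n)).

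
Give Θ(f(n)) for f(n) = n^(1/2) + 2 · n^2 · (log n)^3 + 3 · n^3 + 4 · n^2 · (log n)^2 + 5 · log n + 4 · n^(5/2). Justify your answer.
f(n) ∈ Θ(n^3)

Compare the terms by growth order. For large n, n^a · (log n)^b dominates n^a' · (log n)^b' iff a > a', or (a = a' and b > b'). Ranking the 6 terms shows the dominant one is 3 · n^3. Hence f(n) ∈ Θ(n^3).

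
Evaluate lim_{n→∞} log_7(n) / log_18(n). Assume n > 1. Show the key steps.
lim = ln(18) / ln(7) = log_7(18)

Change of base: log_7(n) = ln n / ln 7 and log_18(n) = ln n / ln 18. The ratio is (ln n / ln 7) · (ln 18 / ln n) = ln 18 / ln 7, a constant independent of n. So the limit is ln 18 / ln 7 = log_7(18).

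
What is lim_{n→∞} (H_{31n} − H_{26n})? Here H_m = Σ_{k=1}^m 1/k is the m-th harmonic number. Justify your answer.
lim = ln(31/26)

Euler-Maclaurin gives H_m = ln m + γ + 1/(2m) + O(1/m^2). The γ and O(1/m) terms cancel in the difference:
  H_{31n} − H_{26n} = ln(31n) − ln(26n) + O(1/n) = ln(31/26) + O(1/n).
Hence the limit is ln(31/26).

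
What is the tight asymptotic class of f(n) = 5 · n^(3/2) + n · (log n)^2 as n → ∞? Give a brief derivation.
f(n) ∈ Θ(n^(3/2))

Compare the terms by growth order. For large n, n^a · (log n)^b dominates n^a' · (log n)^b' iff a > a', or (a = a' and b > b'). Ranking the 2 terms shows the dominant one is 5 · n^(3/2). Hence f(n) ∈ Θ(n^(3/2)).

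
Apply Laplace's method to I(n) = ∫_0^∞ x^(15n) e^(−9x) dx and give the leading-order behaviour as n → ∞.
I(n) ~ (sqrt(2π·15n) / 9) · (15n/(9e))^(15n)

Write the integrand as exp(15n ln x − 9x) and set f(x) = 15n ln x − 9x. Then f'(x) = 15n/x − 9 = 0 at x* = 15n/9, and f''(x*) = −15n/x*^2 = −9^2/(15n). Laplace's method (interior maximum) gives
  I(n) ~ e^(f(x*)) · sqrt(2π / |f''(x*)|)
        = exp(15n ln(15n/9) − 15n) · sqrt(2π · 15n / 9^2)
        = (15n/9)^(15n) e^(−15n) · sqrt(2π·15n) / 9
        = (sqrt(2π·15n) / 9) · (15n/(9e))^(15n).
This matches Γ(15n+1)/9^(15n+1) with Stirling applied to Γ.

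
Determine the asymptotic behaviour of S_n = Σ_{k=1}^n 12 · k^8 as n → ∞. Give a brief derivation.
S_n ~ 4 · n^9 / 3

By integral comparison (Euler-Maclaurin), Σ_{k=1}^n 12 · k^8 = 12 · ∫_0^n x^8 dx + O(n^8) = 12 · n^9/9 = 4 · n^9 / 3 + O(n^8). (Equivalently, Faulhaber's formula gives the same leading term.)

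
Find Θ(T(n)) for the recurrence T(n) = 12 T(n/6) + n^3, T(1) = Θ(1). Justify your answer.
T(n) = Θ(n^3)

log_6 12 ≈ 1.387. f(n) = n^3 dominates n^(log_6 12) since 3 > 1.387, and the regularity condition a·f(n/b) = 12·(n/6)^3 = (12/216)·n^3 ≤ c·f(n) holds with c = 12/216 ≈ 0.0556 < 1. So this is Case 3: T(n) = Θ(f(n)) = Θ(n^3).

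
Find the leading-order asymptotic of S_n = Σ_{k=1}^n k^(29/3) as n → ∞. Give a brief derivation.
S_n ~ (3/32) · n^(32/3)

Integral comparison: Σ_{k=1}^n k^(29/3) = ∫_0^n x^(29/3) dx + O(n^(29/3)). The integral is n^(1 + 29/3) / (1 + 29/3) = n^((29+3)/3) / ((29+3)/3) = (3/32) · n^(32/3).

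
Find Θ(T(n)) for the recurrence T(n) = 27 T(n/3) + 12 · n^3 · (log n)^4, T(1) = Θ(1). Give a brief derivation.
T(n) = Θ(n^3 · (log n)^5)

Here log_3 27 = 3 and f(n) = 12 · n^3 · (log n)^4 = Θ(n^(log_3 27) · (log n)^4). This is the extended Case 2 of the master theorem (f matches the critical exponent up to log factors), giving T(n) = Θ(n^(log_3 27) · (log n)^(4+1)) = Θ(n^3 · (log n)^5).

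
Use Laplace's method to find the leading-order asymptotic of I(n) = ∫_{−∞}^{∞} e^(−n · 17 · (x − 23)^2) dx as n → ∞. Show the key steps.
I(n) = sqrt(π/(17n))

Here φ(x) = 17 · (x − 23)^2 has its unique minimum at x* = 23 with φ(x*) = 0 and φ''(x*) = 34. Laplace's method gives
  I(n) ~ e^(−n φ(x*)) · sqrt(2π / (n · φ''(x*))) = sqrt(2π / (34n)) = sqrt(π/(17n)).
This is exact: substituting u = (x − 23)·sqrt(17n) gives I(n) = (1/sqrt(17n)) ∫_{−∞}^{∞} e^(−u^2) du = sqrt(π/(17n)).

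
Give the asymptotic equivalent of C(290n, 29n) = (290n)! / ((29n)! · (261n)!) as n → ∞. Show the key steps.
C(290n, 29n) ~ (10000000000/387420489)^(29n) · sqrt(5/(9π·29n))

Write N = 29n. Apply Stirling to each factorial:
  (10N)! ~ sqrt(2π·10N) · (10N/e)^(10N),
  N! ~ sqrt(2π N) · (N/e)^N,
  (9N)! ~ sqrt(2π·9N) · (9N/e)^(9N).
The exponential factors combine to (10N)^(10N) / (N^N · (9N)^(9N)) = 10^(10N)/9^(9N) = (10^10/9^9)^N = (10000000000/387420489)^N.
The square-root prefactors combine to sqrt(2π·10N) / (sqrt(2π N)·sqrt(2π·9N)) = sqrt(10 / (2π·9·N)) = sqrt(5/(9π·29n)).
Substituting N = 29n: C(290n, 29n) ~ (10000000000/387420489)^(29n) · sqrt(5/(9π·29n)).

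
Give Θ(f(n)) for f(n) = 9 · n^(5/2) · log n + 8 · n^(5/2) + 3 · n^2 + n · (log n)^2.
f(n) ∈ Θ(n^(5/2) · log n)

Compare the terms by growth order. For large n, n^a · (log n)^b dominates n^a' · (log n)^b' iff a > a', or (a = a' and b > b'). Ranking the 4 terms shows the dominant one is 9 · n^(5/2) · log n. Hence f(n) ∈ Θ(n^(5/2) · log n).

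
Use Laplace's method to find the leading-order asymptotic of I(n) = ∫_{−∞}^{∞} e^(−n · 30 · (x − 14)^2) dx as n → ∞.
I(n) = sqrt(π/(30n))

Here φ(x) = 30 · (x − 14)^2 has its unique minimum at x* = 14 with φ(x*) = 0 and φ''(x*) = 60. Laplace's method gives
  I(n) ~ e^(−n φ(x*)) · sqrt(2π / (n · φ''(x*))) = sqrt(2π / (60n)) = sqrt(π/(30n)).
This is exact: substituting u = (x − 14)·sqrt(30n) gives I(n) = (1/sqrt(30n)) ∫_{−∞}^{∞} e^(−u^2) du = sqrt(π/(30n)).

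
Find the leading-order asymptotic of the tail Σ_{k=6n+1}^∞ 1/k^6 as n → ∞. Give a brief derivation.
Σ_{k>6n} 1/k^6 ~ 1/(5 · (6n)^5)

Compare to the integral: ∫_{6n}^∞ x^(−6) dx = [−x^(−5)/5]_{6n}^∞ = 1/((6−1)·(6n)^5). Euler-Maclaurin then gives
  Σ_{k>6n} 1/k^6 = ∫_{6n}^∞ dx/x^6 − 1/(2·(6n)^6) + O(1/(6n)^7).
(Equivalently this is ζ(6) − Σ_{k≤6n} 1/k^6.)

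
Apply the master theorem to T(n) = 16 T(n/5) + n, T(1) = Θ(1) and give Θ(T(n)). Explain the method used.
T(n) = Θ(n^(log_5 16))

Master theorem: compare f(n) = n to n^(log_5 16) where log_5 16 ≈ 1.723. Since 1 < log_5 16, we have f(n) = O(n^(log_5 16 − ε)) for some ε > 0 — Case 1. Hence T(n) = Θ(n^(log_5 16)).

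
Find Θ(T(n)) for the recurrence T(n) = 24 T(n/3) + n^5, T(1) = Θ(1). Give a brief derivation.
T(n) = Θ(n^5)

log_3 24 ≈ 2.893. f(n) = n^5 dominates n^(log_3 24) since 5 > 2.893, and the regularity condition a·f(n/b) = 24·(n/3)^5 = (24/243)·n^5 ≤ c·f(n) holds with c = 24/243 ≈ 0.0988 < 1. So this is Case 3: T(n) = Θ(f(n)) = Θ(n^5).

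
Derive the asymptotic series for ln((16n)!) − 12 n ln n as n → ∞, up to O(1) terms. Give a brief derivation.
ln((16n)!) − 12 n ln n = 4 n ln n + 16(ln 16 − 1) n + (1/2) ln(2π·16n) + O(1/n)

Stirling: ln((16n)!) = 16n ln(16n) − 16n + (1/2) ln(2π·16n) + O(1/n).
Expand 16n ln(16n) = 16n (ln n + ln 16) = 16n ln n + 16n ln 16.
Subtract 12n ln n: leading term is (16 − 12) n ln n = 4 n ln n. The next term is 16n ln 16 − 16n = 16(ln 16 − 1) n. Then the (1/2) ln(2π·16n) correction.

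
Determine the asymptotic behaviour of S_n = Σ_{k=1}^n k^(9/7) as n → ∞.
S_n ~ (7/16) · n^(16/7)

Integral comparison: Σ_{k=1}^n k^(9/7) = ∫_0^n x^(9/7) dx + O(n^(9/7)). The integral is n^(1 + 9/7) / (1 + 9/7) = n^((9+7)/7) / ((9+7)/7) = (7/16) · n^(16/7).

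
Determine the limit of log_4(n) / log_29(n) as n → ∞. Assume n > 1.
lim = ln(29) / ln(4) = log_4(29)

Change of base: log_4(n) = ln n / ln 4 and log_29(n) = ln n / ln 29. The ratio is (ln n / ln 4) · (ln 29 / ln n) = ln 29 / ln 4, a constant independent of n. So the limit is ln 29 / ln 4 = log_4(29).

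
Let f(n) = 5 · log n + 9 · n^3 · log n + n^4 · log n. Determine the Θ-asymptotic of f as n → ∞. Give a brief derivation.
f(n) ∈ Θ(n^4 · log n)

Compare the terms by growth order. For large n, n^a · (log n)^b dominates n^a' · (log n)^b' iff a > a', or (a = a' and b > b'). Ranking the 3 terms shows the dominant one is n^4 · log n. Hence f(n) ∈ Θ(n^4 · log n).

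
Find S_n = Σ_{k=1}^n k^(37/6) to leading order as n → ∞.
S_n ~ (6/43) · n^(43/6)

Integral comparison: Σ_{k=1}^n k^(37/6) = ∫_0^n x^(37/6) dx + O(n^(37/6)). The integral is n^(1 + 37/6) / (1 + 37/6) = n^((37+6)/6) / ((37+6)/6) = (6/43) · n^(43/6).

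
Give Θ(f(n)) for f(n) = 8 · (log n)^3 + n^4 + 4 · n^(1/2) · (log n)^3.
f(n) ∈ Θ(n^4)

Compare the terms by growth order. For large n, n^a · (log n)^b dominates n^a' · (log n)^b' iff a > a', or (a = a' and b > b'). Ranking the 3 terms shows the dominant one is n^4. Hence f(n) ∈ Θ(n^4).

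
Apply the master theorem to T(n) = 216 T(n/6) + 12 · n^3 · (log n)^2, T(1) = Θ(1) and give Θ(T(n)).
T(n) = Θ(n^3 · (log n)^3)

Here log_6 216 = 3 and f(n) = 12 · n^3 · (log n)^2 = Θ(n^(log_6 216) · (log n)^2). This is the extended Case 2 of the master theorem (f matches the critical exponent up to log factors), giving T(n) = Θ(n^(log_6 216) · (log n)^(2+1)) = Θ(n^3 · (log n)^3).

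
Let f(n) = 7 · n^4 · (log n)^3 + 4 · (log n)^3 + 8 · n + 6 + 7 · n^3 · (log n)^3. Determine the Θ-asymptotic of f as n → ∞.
f(n) ∈ Θ(n^4 · (log n)^3)

Compare the terms by growth order. For large n, n^a · (log n)^b dominates n^a' · (log n)^b' iff a > a', or (a = a' and b > b'). Ranking the 5 terms shows the dominant one is 7 · n^4 · (log n)^3. Hence f(n) ∈ Θ(n^4 · (log n)^3).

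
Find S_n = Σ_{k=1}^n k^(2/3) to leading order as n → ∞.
S_n ~ (3/5) · n^(5/3)

Integral comparison: Σ_{k=1}^n k^(2/3) = ∫_0^n x^(2/3) dx + O(n^(2/3)). The integral is n^(1 + 2/3) / (1 + 2/3) = n^((2+3)/3) / ((2+3)/3) = (3/5) · n^(5/3).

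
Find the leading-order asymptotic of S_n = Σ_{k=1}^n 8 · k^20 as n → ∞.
S_n ~ 8 · n^21 / 21

By integral comparison (Euler-Maclaurin), Σ_{k=1}^n 8 · k^20 = 8 · ∫_0^n x^20 dx + O(n^20) = 8 · n^21/21 + O(n^20). (Equivalently, Faulhaber's formula gives the same leading term.)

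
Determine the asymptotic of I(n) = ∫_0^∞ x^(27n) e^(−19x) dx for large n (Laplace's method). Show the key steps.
I(n) ~ (sqrt(2π·27n) / 19) · (27n/(19e))^(27n)

Write the integrand as exp(27n ln x − 19x) and set f(x) = 27n ln x − 19x. Then f'(x) = 27n/x − 19 = 0 at x* = 27n/19, and f''(x*) = −27n/x*^2 = −19^2/(27n). Laplace's method (interior maximum) gives
  I(n) ~ e^(f(x*)) · sqrt(2π / |f''(x*)|)
        = exp(27n ln(27n/19) − 27n) · sqrt(2π · 27n / 19^2)
        = (27n/19)^(27n) e^(−27n) · sqrt(2π·27n) / 19
        = (sqrt(2π·27n) / 19) · (27n/(19e))^(27n).
This matches Γ(27n+1)/19^(27n+1) with Stirling applied to Γ.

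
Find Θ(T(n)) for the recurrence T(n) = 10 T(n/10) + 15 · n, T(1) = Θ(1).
T(n) = Θ(n log n)

log_10 10 = 1, and f(n) = 15 · n = Θ(n^(log_10 10)). This is Case 2 of the master theorem: T(n) = Θ(f(n) · log n) = Θ(n log n).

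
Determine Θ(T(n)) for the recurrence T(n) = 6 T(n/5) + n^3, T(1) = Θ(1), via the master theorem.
T(n) = Θ(n^3)

log_5 6 ≈ 1.113. f(n) = n^3 dominates n^(log_5 6) since 3 > 1.113, and the regularity condition a·f(n/b) = 6·(n/5)^3 = (6/125)·n^3 ≤ c·f(n) holds with c = 6/125 ≈ 0.048 < 1. So this is Case 3: T(n) = Θ(f(n)) = Θ(n^3).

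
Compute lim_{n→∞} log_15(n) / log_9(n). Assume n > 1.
lim = ln(9) / ln(15) = log_15(9)

Change of base: log_15(n) = ln n / ln 15 and log_9(n) = ln n / ln 9. The ratio is (ln n / ln 15) · (ln 9 / ln n) = ln 9 / ln 15, a constant independent of n. So the limit is ln 9 / ln 15 = log_15(9).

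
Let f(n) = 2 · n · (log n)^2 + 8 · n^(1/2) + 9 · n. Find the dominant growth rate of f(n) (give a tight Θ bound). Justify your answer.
f(n) ∈ Θ(n · (log n)^2)

Compare the terms by growth order. For large n, n^a · (log n)^b dominates n^a' · (log n)^b' iff a > a', or (a = a' and b > b'). Ranking the 3 terms shows the dominant one is 2 · n · (log n)^2. Hence f(n) ∈ Θ(n · (log n)^2).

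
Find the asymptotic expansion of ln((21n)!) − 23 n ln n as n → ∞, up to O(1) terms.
ln((21n)!) − 23 n ln n = −2 n ln n + 21(ln 21 − 1) n + (1/2) ln(2π·21n) + O(1/n)

Stirling: ln((21n)!) = 21n ln(21n) − 21n + (1/2) ln(2π·21n) + O(1/n).
Expand 21n ln(21n) = 21n (ln n + ln 21) = 21n ln n + 21n ln 21.
Subtract 23n ln n: leading term is (21 − 23) n ln n = −2 n ln n. The next term is 21n ln 21 − 21n = 21(ln 21 − 1) n. Then the (1/2) ln(2π·21n) correction.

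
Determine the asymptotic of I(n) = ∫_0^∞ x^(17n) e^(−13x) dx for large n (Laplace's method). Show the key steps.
I(n) ~ (sqrt(2π·17n) / 13) · (17n/(13e))^(17n)

Write the integrand as exp(17n ln x − 13x) and set f(x) = 17n ln x − 13x. Then f'(x) = 17n/x − 13 = 0 at x* = 17n/13, and f''(x*) = −17n/x*^2 = −13^2/(17n). Laplace's method (interior maximum) gives
  I(n) ~ e^(f(x*)) · sqrt(2π / |f''(x*)|)
        = exp(17n ln(17n/13) − 17n) · sqrt(2π · 17n / 13^2)
        = (17n/13)^(17n) e^(−17n) · sqrt(2π·17n) / 13
        = (sqrt(2π·17n) / 13) · (17n/(13e))^(17n).
This matches Γ(17n+1)/13^(17n+1) with Stirling applied to Γ.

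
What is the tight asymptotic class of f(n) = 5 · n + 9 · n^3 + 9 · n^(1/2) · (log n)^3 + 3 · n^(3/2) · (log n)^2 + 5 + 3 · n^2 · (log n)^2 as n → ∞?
f(n) ∈ Θ(n^3)

Compare the terms by growth order. For large n, n^a · (log n)^b dominates n^a' · (log n)^b' iff a > a', or (a = a' and b > b'). Ranking the 6 terms shows the dominant one is 9 · n^3. Hence f(n) ∈ Θ(n^3).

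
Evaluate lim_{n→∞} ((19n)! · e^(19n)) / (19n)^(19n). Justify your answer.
lim = ∞

Stirling: (19n)! ~ sqrt(2π·19n) · (19n/e)^(19n). Hence
  (19n)! · e^(19n) / (19n)^(19n) ~ sqrt(2π·19n) = sqrt(2π·19) · sqrt(n) → ∞.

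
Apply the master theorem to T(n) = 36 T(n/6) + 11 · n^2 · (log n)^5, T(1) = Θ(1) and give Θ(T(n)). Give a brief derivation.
T(n) = Θ(n^2 · (log n)^6)

Here log_6 36 = 2 and f(n) = 11 · n^2 · (log n)^5 = Θ(n^(log_6 36) · (log n)^5). This is the extended Case 2 of the master theorem (f matches the critical exponent up to log factors), giving T(n) = Θ(n^(log_6 36) · (log n)^(5+1)) = Θ(n^2 · (log n)^6).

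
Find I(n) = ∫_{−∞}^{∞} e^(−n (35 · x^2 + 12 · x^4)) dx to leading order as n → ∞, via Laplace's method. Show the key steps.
I(n) ~ sqrt(π/(35n))

φ(x) = 35 · x^2 + 12 · x^4 has its unique global minimum at x* = 0 (since φ'(x) = 70x + 48x^3 = 0 only at x = 0 for real x with both coefficients positive, and φ → ∞ as |x| → ∞). At x* = 0, φ(0) = 0 and φ''(0) = 70. Laplace's method then gives
  I(n) ~ sqrt(2π / (n · φ''(0))) · e^(−n φ(0)) = sqrt(2π / (70n)) = sqrt(π/(35n)).
The 12 · x^4 term contributes only at subleading order (an O(1/n) relative correction).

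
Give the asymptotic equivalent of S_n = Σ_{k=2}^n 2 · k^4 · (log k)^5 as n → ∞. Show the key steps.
S_n ~ 2 · n^5 · (log n)^5 / 5

By integral comparison, S_n = ∫_1^n 2 · x^4 · (log x)^5 dx + O(n^4 · (log n)^5). For the integral, the leading term of ∫_1^n x^4 (log x)^5 dx is n^5/5 · (log n)^5 (by repeated integration by parts; each step lowers the log-exponent and produces a relatively O(1/log n) correction). Hence S_n ~ 2 · n^5 · (log n)^5 / 5.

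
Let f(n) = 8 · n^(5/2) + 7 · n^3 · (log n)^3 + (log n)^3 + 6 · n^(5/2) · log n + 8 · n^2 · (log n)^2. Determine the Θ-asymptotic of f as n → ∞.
f(n) ∈ Θ(n^3 · (log n)^3)

Compare the terms by growth order. For large n, n^a · (log n)^b dominates n^a' · (log n)^b' iff a > a', or (a = a' and b > b'). Ranking the 5 terms shows the dominant one is 7 · n^3 · (log n)^3. Hence f(n) ∈ Θ(n^3 · (log n)^3).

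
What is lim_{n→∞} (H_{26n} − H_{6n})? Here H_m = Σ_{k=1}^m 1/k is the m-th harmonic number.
lim = ln(26/6) = ln(13/3)

Euler-Maclaurin gives H_m = ln m + γ + 1/(2m) + O(1/m^2). The γ and O(1/m) terms cancel in the difference:
  H_{26n} − H_{6n} = ln(26n) − ln(6n) + O(1/n) = ln(26/6) + O(1/n).
Hence the limit is ln(26/6) = ln(13/3).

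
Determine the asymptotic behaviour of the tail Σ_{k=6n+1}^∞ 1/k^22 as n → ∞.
Σ_{k>6n} 1/k^22 ~ 1/(21 · (6n)^21)

Compare to the integral: ∫_{6n}^∞ x^(−22) dx = [−x^(−21)/21]_{6n}^∞ = 1/((22−1)·(6n)^21). Euler-Maclaurin then gives
  Σ_{k>6n} 1/k^22 = ∫_{6n}^∞ dx/x^22 − 1/(2·(6n)^22) + O(1/(6n)^23).
(Equivalently this is ζ(22) − Σ_{k≤6n} 1/k^22.)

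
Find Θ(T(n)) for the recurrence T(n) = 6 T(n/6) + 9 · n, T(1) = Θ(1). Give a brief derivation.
T(n) = Θ(n log n)

log_6 6 = 1, and f(n) = 9 · n = Θ(n^(log_6 6)). This is Case 2 of the master theorem: T(n) = Θ(f(n) · log n) = Θ(n log n).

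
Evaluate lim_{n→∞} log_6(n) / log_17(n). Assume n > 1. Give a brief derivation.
lim = ln(17) / ln(6) = log_6(17)

Change of base: log_6(n) = ln n / ln 6 and log_17(n) = ln n / ln 17. The ratio is (ln n / ln 6) · (ln 17 / ln n) = ln 17 / ln 6, a constant independent of n. So the limit is ln 17 / ln 6 = log_6(17).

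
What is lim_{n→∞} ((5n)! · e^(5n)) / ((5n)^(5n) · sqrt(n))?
lim = sqrt(2π·5)

Stirling: (5n)! ~ sqrt(2π·5n) · (5n/e)^(5n). Hence
  (5n)! · e^(5n) / (5n)^(5n) ~ sqrt(2π·5n).
Dividing by sqrt(n): sqrt(2π·5n) / sqrt(n) = sqrt(2π·5) · n^((1−1)/2), so the limit is sqrt(2π·5).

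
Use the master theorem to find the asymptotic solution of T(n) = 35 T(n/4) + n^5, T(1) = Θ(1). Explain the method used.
T(n) = Θ(n^5)

log_4 35 ≈ 2.565. f(n) = n^5 dominates n^(log_4 35) since 5 > 2.565, and the regularity condition a·f(n/b) = 35·(n/4)^5 = (35/1024)·n^5 ≤ c·f(n) holds with c = 35/1024 ≈ 0.0342 < 1. So this is Case 3: T(n) = Θ(f(n)) = Θ(n^5).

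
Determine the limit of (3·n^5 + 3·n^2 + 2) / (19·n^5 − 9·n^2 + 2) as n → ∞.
lim = 3/19

For large n the leading n^5 terms dominate both numerator and denominator. Dividing top and bottom by n^5, every other term tends to 0, leaving 3/19.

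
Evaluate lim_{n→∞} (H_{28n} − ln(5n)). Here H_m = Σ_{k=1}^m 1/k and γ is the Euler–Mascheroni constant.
lim = ln(28/5) + γ

By Euler-Maclaurin, H_m = ln m + γ + O(1/m). So
  H_{28n} − ln(5n) = ln(28n) + γ − ln(5n) + O(1/n)
                       = ln(28/5) + γ + O(1/n).
Hence the limit is ln(28/5) + γ.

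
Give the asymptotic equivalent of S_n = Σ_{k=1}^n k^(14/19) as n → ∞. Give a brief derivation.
S_n ~ (19/33) · n^(33/19)

Integral comparison: Σ_{k=1}^n k^(14/19) = ∫_0^n x^(14/19) dx + O(n^(14/19)). The integral is n^(1 + 14/19) / (1 + 14/19) = n^((14+19)/19) / ((14+19)/19) = (19/33) · n^(33/19).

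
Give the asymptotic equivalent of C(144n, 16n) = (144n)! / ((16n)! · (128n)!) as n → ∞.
C(144n, 16n) ~ (387420489/16777216)^(16n) · sqrt(9/(16π·16n))

Write N = 16n. Apply Stirling to each factorial:
  (9N)! ~ sqrt(2π·9N) · (9N/e)^(9N),
  N! ~ sqrt(2π N) · (N/e)^N,
  (8N)! ~ sqrt(2π·8N) · (8N/e)^(8N).
The exponential factors combine to (9N)^(9N) / (N^N · (8N)^(8N)) = 9^(9N)/8^(8N) = (9^9/8^8)^N = (387420489/16777216)^N.
The square-root prefactors combine to sqrt(2π·9N) / (sqrt(2π N)·sqrt(2π·8N)) = sqrt(9 / (2π·8·N)) = sqrt(9/(16π·16n)).
Substituting N = 16n: C(144n, 16n) ~ (387420489/16777216)^(16n) · sqrt(9/(16π·16n)).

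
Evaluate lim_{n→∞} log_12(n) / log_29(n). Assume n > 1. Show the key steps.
lim = ln(29) / ln(12) = log_12(29)

Change of base: log_12(n) = ln n / ln 12 and log_29(n) = ln n / ln 29. The ratio is (ln n / ln 12) · (ln 29 / ln n) = ln 29 / ln 12, a constant independent of n. So the limit is ln 29 / ln 12 = log_12(29).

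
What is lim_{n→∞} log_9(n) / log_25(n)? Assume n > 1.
lim = ln(25) / ln(9) = log_9(25)

Change of base: log_9(n) = ln n / ln 9 and log_25(n) = ln n / ln 25. The ratio is (ln n / ln 9) · (ln 25 / ln n) = ln 25 / ln 9, a constant independent of n. So the limit is ln 25 / ln 9 = log_9(25).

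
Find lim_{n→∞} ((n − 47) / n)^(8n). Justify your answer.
lim = e^(−376)

Rewrite as (1 − 47/n)^(8n). By the standard limit (1 + x/n)^n → e^x, we have (1 − 47/n)^n → e^(−47), and raising to the 8th power gives e^(−376).
More precisely, ln[(1 − 47/n)^(8n)] = 8n · ln(1 − 47/n) = 8n · (-47/n + O(1/n^2)) = -376 + O(1/n) → -376.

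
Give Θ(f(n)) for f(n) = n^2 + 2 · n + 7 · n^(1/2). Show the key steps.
f(n) ∈ Θ(n^2)

Compare the terms by growth order. For large n, n^a · (log n)^b dominates n^a' · (log n)^b' iff a > a', or (a = a' and b > b'). Ranking the 3 terms shows the dominant one is n^2. Hence f(n) ∈ Θ(n^2).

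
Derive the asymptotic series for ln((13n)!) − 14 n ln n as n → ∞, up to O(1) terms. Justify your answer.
ln((13n)!) − 14 n ln n = −n ln n + 13(ln 13 − 1) n + (1/2) ln(2π·13n) + O(1/n)

Stirling: ln((13n)!) = 13n ln(13n) − 13n + (1/2) ln(2π·13n) + O(1/n).
Expand 13n ln(13n) = 13n (ln n + ln 13) = 13n ln n + 13n ln 13.
Subtract 14n ln n: leading term is (13 − 14) n ln n = −n ln n. The next term is 13n ln 13 − 13n = 13(ln 13 − 1) n. Then the (1/2) ln(2π·13n) correction.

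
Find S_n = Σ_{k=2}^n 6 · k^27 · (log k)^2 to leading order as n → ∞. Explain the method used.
S_n ~ 3 · n^28 · (log n)^2 / 14

By integral comparison, S_n = ∫_1^n 6 · x^27 · (log x)^2 dx + O(n^27 · (log n)^2). For the integral, the leading term of ∫_1^n x^27 (log x)^2 dx is n^28/28 · (log n)^2 (by repeated integration by parts; each step lowers the log-exponent and produces a relatively O(1/log n) correction). Hence S_n ~ 3 · n^28 · (log n)^2 / 14.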